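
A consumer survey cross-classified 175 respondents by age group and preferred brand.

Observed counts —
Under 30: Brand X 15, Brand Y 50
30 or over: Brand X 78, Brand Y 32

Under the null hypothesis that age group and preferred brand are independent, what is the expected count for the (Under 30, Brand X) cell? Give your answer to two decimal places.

Row total (Under 30) = 65; column total (Brand X) = 93; grand total N = 175.
Expected count = (row total × column total) / N = 65 × 93 / 175 = 34.54.

34.54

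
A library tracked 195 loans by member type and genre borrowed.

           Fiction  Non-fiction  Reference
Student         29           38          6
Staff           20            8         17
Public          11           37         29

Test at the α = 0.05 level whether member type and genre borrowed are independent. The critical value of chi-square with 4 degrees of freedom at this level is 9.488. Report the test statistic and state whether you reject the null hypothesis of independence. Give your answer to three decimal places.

34.913; reject H₀

Row totals: 73, 45, 77. Column totals: 60, 83, 52. Grand total N = 195.
Expected counts (row total × column total / N):
  Student, Fiction: 73×60/195 = 22.4615
  Student, Non-fiction: 73×83/195 = 31.0718
  Student, Reference: 73×52/195 = 19.4667
  Staff, Fiction: 45×60/195 = 13.8462
  Staff, Non-fiction: 45×83/195 = 19.1538
  Staff, Reference: 45×52/195 = 12.0000
  Public, Fiction: 77×60/195 = 23.6923
  Public, Non-fiction: 77×83/195 = 32.7744
  Public, Reference: 77×52/195 = 20.5333
Contributions (O − E)²/E:
  (29 − 22.4615)²/22.4615 = 1.9033
  (38 − 31.0718)²/31.0718 = 1.5448
  (6 − 19.4667)²/19.4667 = 9.3160
  (20 − 13.8462)²/13.8462 = 2.7350
  (8 − 19.1538)²/19.1538 = 6.4952
  (17 − 12.0000)²/12.0000 = 2.0833
  (11 − 23.6923)²/23.6923 = 6.7994
  (37 − 32.7744)²/32.7744 = 0.5448
  (29 − 20.5333)²/20.5333 = 3.4912
χ² = 1.9033 + 1.5448 + 9.3160 + 2.7350 + 6.4952 + 2.0833 + 6.7994 + 0.5448 + 3.4912 = 34.913
df = (3−1)(3−1) = 4. Since 34.913 > 9.488, reject the null hypothesis of independence at α = 0.05.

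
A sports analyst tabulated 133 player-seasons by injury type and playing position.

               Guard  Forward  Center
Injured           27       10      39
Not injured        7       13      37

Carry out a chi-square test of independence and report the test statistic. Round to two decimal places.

9.69

Row totals: 76, 57. Column totals: 34, 23, 76. Grand total N = 133.
Expected counts (row total × column total / N):
  Injured, Guard: 76×34/133 = 19.429
  Injured, Forward: 76×23/133 = 13.143
  Injured, Center: 76×76/133 = 43.429
  Not injured, Guard: 57×34/133 = 14.571
  Not injured, Forward: 57×23/133 = 9.857
  Not injured, Center: 57×76/133 = 32.571
Contributions (O − E)²/E:
  (27 − 19.429)²/19.429 = 2.9502
  (10 − 13.143)²/13.143 = 0.7516
  (39 − 43.429)²/43.429 = 0.4517
  (7 − 14.571)²/14.571 = 3.9338
  (13 − 9.857)²/9.857 = 1.0022
  (37 − 32.571)²/32.571 = 0.6023
χ² = 2.9502 + 0.7516 + 0.4517 + 3.9338 + 1.0022 + 0.6023 = 9.69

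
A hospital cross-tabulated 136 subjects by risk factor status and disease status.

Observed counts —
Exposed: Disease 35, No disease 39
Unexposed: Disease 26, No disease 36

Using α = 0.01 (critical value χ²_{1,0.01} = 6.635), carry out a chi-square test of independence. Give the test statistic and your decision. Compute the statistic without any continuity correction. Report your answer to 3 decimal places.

Row totals: 74, 62. Column totals: 61, 75. Grand total N = 136.
Expected counts (row total × column total / N):
  Exposed, Disease: 74×61/136 = 33.1912
  Exposed, No disease: 74×75/136 = 40.8088
  Unexposed, Disease: 62×61/136 = 27.8088
  Unexposed, No disease: 62×75/136 = 34.1912
Contributions (O − E)²/E:
  (35 − 33.1912)²/33.1912 = 0.0986
  (39 − 40.8088)²/40.8088 = 0.0802
  (26 − 27.8088)²/27.8088 = 0.1177
  (36 − 34.1912)²/34.1912 = 0.0957
χ² = 0.0986 + 0.0802 + 0.1177 + 0.0957 = 0.392
df = (2−1)(2−1) = 1. Since 0.392 < 6.635, fail to reject the null hypothesis of independence at α = 0.01.

0.392; fail to reject H₀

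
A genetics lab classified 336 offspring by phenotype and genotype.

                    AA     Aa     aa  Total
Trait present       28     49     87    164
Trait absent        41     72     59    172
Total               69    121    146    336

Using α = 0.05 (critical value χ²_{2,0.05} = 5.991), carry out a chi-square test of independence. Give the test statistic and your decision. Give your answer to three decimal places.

12.007; reject H₀

Grand total N = 336.
Expected counts (row total × column total / N):
  Trait present, AA: 164×69/336 = 33.6786
  Trait present, Aa: 164×121/336 = 59.0595
  Trait present, aa: 164×146/336 = 71.2619
  Trait absent, AA: 172×69/336 = 35.3214
  Trait absent, Aa: 172×121/336 = 61.9405
  Trait absent, aa: 172×146/336 = 74.7381
Contributions (O − E)²/E:
  (28 − 33.6786)²/33.6786 = 0.9575
  (49 − 59.0595)²/59.0595 = 1.7134
  (87 − 71.2619)²/71.2619 = 3.4757
  (41 − 35.3214)²/35.3214 = 0.9129
  (72 − 61.9405)²/61.9405 = 1.6337
  (59 − 74.7381)²/74.7381 = 3.3141
χ² = 0.9575 + 1.7134 + 3.4757 + 0.9129 + 1.6337 + 3.3141 = 12.007
df = (2−1)(3−1) = 2. Since 12.007 > 5.991, reject the null hypothesis of independence at α = 0.05.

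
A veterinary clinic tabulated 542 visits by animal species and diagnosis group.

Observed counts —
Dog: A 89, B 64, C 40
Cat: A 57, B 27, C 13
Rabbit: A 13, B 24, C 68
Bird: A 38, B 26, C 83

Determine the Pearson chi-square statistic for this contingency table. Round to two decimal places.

Row totals: 193, 97, 105, 147. Column totals: 197, 141, 204. Grand total N = 542.
Expected counts (row total × column total / N):
  Dog, A: 193×197/542 = 70.149
  Dog, B: 193×141/542 = 50.208
  Dog, C: 193×204/542 = 72.642
  Cat, A: 97×197/542 = 35.256
  Cat, B: 97×141/542 = 25.234
  Cat, C: 97×204/542 = 36.509
  Rabbit, A: 105×197/542 = 38.164
  Rabbit, B: 105×141/542 = 27.315
  Rabbit, C: 105×204/542 = 39.520
  Bird, A: 147×197/542 = 53.430
  Bird, B: 147×141/542 = 38.242
  Bird, C: 147×204/542 = 55.328
Contributions (O − E)²/E:
  (89 − 70.149)²/70.149 = 5.0658
  (64 − 50.208)²/50.208 = 3.7886
  (40 − 72.642)²/72.642 = 14.6678
  (57 − 35.256)²/35.256 = 13.4105
  (27 − 25.234)²/25.234 = 0.1236
  (13 − 36.509)²/36.509 = 15.1380
  (13 − 38.164)²/38.164 = 16.5923
  (24 − 27.315)²/27.315 = 0.4023
  (68 − 39.520)²/39.520 = 20.5240
  (38 − 53.430)²/53.430 = 4.4560
  (26 − 38.242)²/38.242 = 3.9189
  (83 − 55.328)²/55.328 = 13.8400
χ² = 5.0658 + 3.7886 + 14.6678 + 13.4105 + 0.1236 + 15.1380 + 16.5923 + 0.4023 + 20.5240 + 4.4560 + 3.9189 + 13.8400 = 111.93

111.93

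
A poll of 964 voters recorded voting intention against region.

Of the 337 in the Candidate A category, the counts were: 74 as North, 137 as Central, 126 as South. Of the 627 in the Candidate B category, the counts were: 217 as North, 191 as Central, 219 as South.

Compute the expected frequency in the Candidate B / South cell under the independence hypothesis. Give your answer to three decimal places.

Row total (Candidate B) = 627; column total (South) = 345; grand total N = 964.
Expected count = (row total × column total) / N = 627 × 345 / 964 = 224.393.

224.393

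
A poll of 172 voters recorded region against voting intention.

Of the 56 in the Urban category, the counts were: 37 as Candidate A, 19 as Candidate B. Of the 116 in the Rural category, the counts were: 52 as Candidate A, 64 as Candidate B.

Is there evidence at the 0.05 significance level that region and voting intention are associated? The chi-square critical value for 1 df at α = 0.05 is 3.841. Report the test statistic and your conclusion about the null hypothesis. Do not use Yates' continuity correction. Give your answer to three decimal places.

Row totals: 56, 116. Column totals: 89, 83. Grand total N = 172.
Expected counts (row total × column total / N):
  Urban, Candidate A: 56×89/172 = 28.9767
  Urban, Candidate B: 56×83/172 = 27.0233
  Rural, Candidate A: 116×89/172 = 60.0233
  Rural, Candidate B: 116×83/172 = 55.9767
Contributions (O − E)²/E:
  (37 − 28.9767)²/28.9767 = 2.2216
  (19 − 27.0233)²/27.0233 = 2.3821
  (52 − 60.0233)²/60.0233 = 1.0725
  (64 − 55.9767)²/55.9767 = 1.1500
χ² = 2.2216 + 2.3821 + 1.0725 + 1.1500 = 6.826
df = (2−1)(2−1) = 1. Since 6.826 > 3.841, reject the null hypothesis of independence at α = 0.05.

6.826; reject H₀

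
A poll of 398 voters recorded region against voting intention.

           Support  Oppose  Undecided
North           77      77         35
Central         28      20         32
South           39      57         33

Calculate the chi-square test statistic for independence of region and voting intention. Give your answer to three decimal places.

17.805

Row totals: 189, 80, 129. Column totals: 144, 154, 100. Grand total N = 398.
Expected counts (row total × column total / N):
  North, Support: 189×144/398 = 68.3819
  North, Oppose: 189×154/398 = 73.1307
  North, Undecided: 189×100/398 = 47.4874
  Central, Support: 80×144/398 = 28.9447
  Central, Oppose: 80×154/398 = 30.9548
  Central, Undecided: 80×100/398 = 20.1005
  South, Support: 129×144/398 = 46.6734
  South, Oppose: 129×154/398 = 49.9146
  South, Undecided: 129×100/398 = 32.4121
Contributions (O − E)²/E:
  (77 − 68.3819)²/68.3819 = 1.0861
  (77 − 73.1307)²/73.1307 = 0.2047
  (35 − 47.4874)²/47.4874 = 3.2837
  (28 − 28.9447)²/28.9447 = 0.0308
  (20 − 30.9548)²/30.9548 = 3.8769
  (32 − 20.1005)²/20.1005 = 7.0445
  (39 − 46.6734)²/46.6734 = 1.2616
  (57 − 49.9146)²/49.9146 = 1.0058
  (33 − 32.4121)²/32.4121 = 0.0107
χ² = 1.0861 + 0.2047 + 3.2837 + 0.0308 + 3.8769 + 7.0445 + 1.2616 + 1.0058 + 0.0107 = 17.805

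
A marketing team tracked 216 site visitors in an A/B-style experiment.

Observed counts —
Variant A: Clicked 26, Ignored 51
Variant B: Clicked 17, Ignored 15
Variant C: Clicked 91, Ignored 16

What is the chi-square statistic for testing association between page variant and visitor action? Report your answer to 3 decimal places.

51.265

Row totals: 77, 32, 107. Column totals: 134, 82. Grand total N = 216.
Expected counts (row total × column total / N):
  Variant A, Clicked: 77×134/216 = 47.76852
  Variant A, Ignored: 77×82/216 = 29.23148
  Variant B, Clicked: 32×134/216 = 19.85185
  Variant B, Ignored: 32×82/216 = 12.14815
  Variant C, Clicked: 107×134/216 = 66.37963
  Variant C, Ignored: 107×82/216 = 40.62037
Contributions (O − E)²/E:
  (26 − 47.76852)²/47.76852 = 9.9201
  (51 − 29.23148)²/29.23148 = 16.2109
  (17 − 19.85185)²/19.85185 = 0.4097
  (15 − 12.14815)²/12.14815 = 0.6695
  (91 − 66.37963)²/66.37963 = 9.1318
  (16 − 40.62037)²/40.62037 = 14.9226
χ² = 9.9201 + 16.2109 + 0.4097 + 0.6695 + 9.1318 + 14.9226 = 51.265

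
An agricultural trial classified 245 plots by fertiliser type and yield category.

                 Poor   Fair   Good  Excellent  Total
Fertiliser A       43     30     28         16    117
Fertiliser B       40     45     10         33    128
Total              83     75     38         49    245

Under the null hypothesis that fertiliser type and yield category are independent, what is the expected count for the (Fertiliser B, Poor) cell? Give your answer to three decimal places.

43.363

Row total (Fertiliser B) = 128; column total (Poor) = 83; grand total N = 245.
Expected count = (row total × column total) / N = 128 × 83 / 245 = 43.363.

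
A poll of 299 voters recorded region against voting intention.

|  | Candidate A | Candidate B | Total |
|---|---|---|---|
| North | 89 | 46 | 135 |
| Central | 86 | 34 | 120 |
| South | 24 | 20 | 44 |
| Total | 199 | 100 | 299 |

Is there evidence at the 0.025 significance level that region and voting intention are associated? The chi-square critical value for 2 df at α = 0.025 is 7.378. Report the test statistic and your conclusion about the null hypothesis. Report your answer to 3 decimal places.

Grand total N = 299.
Expected counts (row total × column total / N):
  North, Candidate A: 135×199/299 = 89.8495
  North, Candidate B: 135×100/299 = 45.1505
  Central, Candidate A: 120×199/299 = 79.8662
  Central, Candidate B: 120×100/299 = 40.1338
  South, Candidate A: 44×199/299 = 29.2843
  South, Candidate B: 44×100/299 = 14.7157
Contributions (O − E)²/E:
  (89 − 89.8495)²/89.8495 = 0.0080
  (46 − 45.1505)²/45.1505 = 0.0160
  (86 − 79.8662)²/79.8662 = 0.4711
  (34 − 40.1338)²/40.1338 = 0.9375
  (24 − 29.2843)²/29.2843 = 0.9535
  (20 − 14.7157)²/14.7157 = 1.8976
χ² = 0.0080 + 0.0160 + 0.4711 + 0.9375 + 0.9535 + 1.8976 = 4.284
df = (3−1)(2−1) = 2. Since 4.284 < 7.378, fail to reject the null hypothesis of independence at α = 0.025.

4.284; fail to reject H₀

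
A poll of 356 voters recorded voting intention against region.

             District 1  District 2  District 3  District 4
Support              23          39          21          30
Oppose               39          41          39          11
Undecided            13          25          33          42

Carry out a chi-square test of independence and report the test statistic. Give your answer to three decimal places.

38.814

Row totals: 113, 130, 113. Column totals: 75, 105, 93, 83. Grand total N = 356.
Expected counts (row total × column total / N):
  Support, District 1: 113×75/356 = 23.8062
  Support, District 2: 113×105/356 = 33.3287
  Support, District 3: 113×93/356 = 29.5197
  Support, District 4: 113×83/356 = 26.3455
  Oppose, District 1: 130×75/356 = 27.3876
  Oppose, District 2: 130×105/356 = 38.3427
  Oppose, District 3: 130×93/356 = 33.9607
  Oppose, District 4: 130×83/356 = 30.3090
  Undecided, District 1: 113×75/356 = 23.8062
  Undecided, District 2: 113×105/356 = 33.3287
  Undecided, District 3: 113×93/356 = 29.5197
  Undecided, District 4: 113×83/356 = 26.3455
Contributions (O − E)²/E:
  (23 − 23.8062)²/23.8062 = 0.0273
  (39 − 33.3287)²/33.3287 = 0.9650
  (21 − 29.5197)²/29.5197 = 2.4589
  (30 − 26.3455)²/26.3455 = 0.5069
  (39 − 27.3876)²/27.3876 = 4.9237
  (41 − 38.3427)²/38.3427 = 0.1842
  (39 − 33.9607)²/33.9607 = 0.7478
  (11 − 30.3090)²/30.3090 = 12.3012
  (13 − 23.8062)²/23.8062 = 4.9052
  (25 − 33.3287)²/33.3287 = 2.0813
  (33 − 29.5197)²/29.5197 = 0.4103
  (42 − 26.3455)²/26.3455 = 9.3019
χ² = 0.0273 + 0.9650 + 2.4589 + 0.5069 + 4.9237 + 0.1842 + 0.7478 + 12.3012 + 4.9052 + 2.0813 + 0.4103 + 9.3019 = 38.814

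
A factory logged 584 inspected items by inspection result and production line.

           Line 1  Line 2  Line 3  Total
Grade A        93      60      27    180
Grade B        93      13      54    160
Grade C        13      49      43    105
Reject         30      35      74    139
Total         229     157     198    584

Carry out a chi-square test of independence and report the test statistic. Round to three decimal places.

127.011

Grand total N = 584.
Expected counts (row total × column total / N):
  Grade A, Line 1: 180×229/584 = 70.5822
  Grade A, Line 2: 180×157/584 = 48.3904
  Grade A, Line 3: 180×198/584 = 61.0274
  Grade B, Line 1: 160×229/584 = 62.7397
  Grade B, Line 2: 160×157/584 = 43.0137
  Grade B, Line 3: 160×198/584 = 54.2466
  Grade C, Line 1: 105×229/584 = 41.1729
  Grade C, Line 2: 105×157/584 = 28.2277
  Grade C, Line 3: 105×198/584 = 35.5993
  Reject, Line 1: 139×229/584 = 54.5051
  Reject, Line 2: 139×157/584 = 37.3682
  Reject, Line 3: 139×198/584 = 47.1267
Contributions (O − E)²/E:
  (93 − 70.5822)²/70.5822 = 7.1202
  (60 − 48.3904)²/48.3904 = 2.7853
  (27 − 61.0274)²/61.0274 = 18.9729
  (93 − 62.7397)²/62.7397 = 14.5950
  (13 − 43.0137)²/43.0137 = 20.9427
  (54 − 54.2466)²/54.2466 = 0.0011
  (13 − 41.1729)²/41.1729 = 19.2775
  (49 − 28.2277)²/28.2277 = 15.2860
  (43 − 35.5993)²/35.5993 = 1.5385
  (30 − 54.5051)²/54.5051 = 11.0173
  (35 − 37.3682)²/37.3682 = 0.1501
  (74 − 47.1267)²/47.1267 = 15.3241
χ² = 7.1202 + 2.7853 + 18.9729 + 14.5950 + 20.9427 + 0.0011 + 19.2775 + 15.2860 + 1.5385 + 11.0173 + 0.1501 + 15.3241 = 127.011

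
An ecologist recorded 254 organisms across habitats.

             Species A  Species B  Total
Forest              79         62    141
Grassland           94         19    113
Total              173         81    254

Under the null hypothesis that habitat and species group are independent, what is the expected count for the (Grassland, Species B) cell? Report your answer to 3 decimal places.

Row total (Grassland) = 113; column total (Species B) = 81; grand total N = 254.
Expected count = (row total × column total) / N = 113 × 81 / 254 = 36.035.

36.035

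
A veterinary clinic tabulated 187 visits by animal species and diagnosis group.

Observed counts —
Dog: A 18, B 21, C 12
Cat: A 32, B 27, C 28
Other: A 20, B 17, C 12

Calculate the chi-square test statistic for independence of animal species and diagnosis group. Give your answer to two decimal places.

Row totals: 51, 87, 49. Column totals: 70, 65, 52. Grand total N = 187.
Expected counts (row total × column total / N):
  Dog, A: 51×70/187 = 19.091
  Dog, B: 51×65/187 = 17.727
  Dog, C: 51×52/187 = 14.182
  Cat, A: 87×70/187 = 32.567
  Cat, B: 87×65/187 = 30.241
  Cat, C: 87×52/187 = 24.193
  Other, A: 49×70/187 = 18.342
  Other, B: 49×65/187 = 17.032
  Other, C: 49×52/187 = 13.626
Contributions (O − E)²/E:
  (18 − 19.091)²/19.091 = 0.0623
  (21 − 17.727)²/17.727 = 0.6043
  (12 − 14.182)²/14.182 = 0.3357
  (32 − 32.567)²/32.567 = 0.0099
  (27 − 30.241)²/30.241 = 0.3473
  (28 − 24.193)²/24.193 = 0.5991
  (20 − 18.342)²/18.342 = 0.1499
  (17 − 17.032)²/17.032 = 0.0001
  (12 − 13.626)²/13.626 = 0.1940
χ² = 0.0623 + 0.6043 + 0.3357 + 0.0099 + 0.3473 + 0.5991 + 0.1499 + 0.0001 + 0.1940 = 2.30

2.30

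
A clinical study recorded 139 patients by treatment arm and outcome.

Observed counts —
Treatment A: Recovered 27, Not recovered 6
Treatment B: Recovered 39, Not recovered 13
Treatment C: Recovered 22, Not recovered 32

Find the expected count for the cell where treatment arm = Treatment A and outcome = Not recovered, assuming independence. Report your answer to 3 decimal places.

Row total (Treatment A) = 33; column total (Not recovered) = 51; grand total N = 139.
Expected count = (row total × column total) / N = 33 × 51 / 139 = 12.108.

12.108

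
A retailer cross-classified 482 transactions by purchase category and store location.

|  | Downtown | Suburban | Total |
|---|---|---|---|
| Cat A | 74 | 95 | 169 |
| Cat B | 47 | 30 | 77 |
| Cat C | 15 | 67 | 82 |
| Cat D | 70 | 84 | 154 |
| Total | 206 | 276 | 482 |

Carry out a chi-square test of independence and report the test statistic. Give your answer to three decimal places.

31.101

Grand total N = 482.
Expected counts (row total × column total / N):
  Cat A, Downtown: 169×206/482 = 72.2282
  Cat A, Suburban: 169×276/482 = 96.7718
  Cat B, Downtown: 77×206/482 = 32.9087
  Cat B, Suburban: 77×276/482 = 44.0913
  Cat C, Downtown: 82×206/482 = 35.0456
  Cat C, Suburban: 82×276/482 = 46.9544
  Cat D, Downtown: 154×206/482 = 65.8174
  Cat D, Suburban: 154×276/482 = 88.1826
Contributions (O − E)²/E:
  (74 − 72.2282)²/72.2282 = 0.0435
  (95 − 96.7718)²/96.7718 = 0.0324
  (47 − 32.9087)²/32.9087 = 6.0338
  (30 − 44.0913)²/44.0913 = 4.5035
  (15 − 35.0456)²/35.0456 = 11.4658
  (67 − 46.9544)²/46.9544 = 8.5578
  (70 − 65.8174)²/65.8174 = 0.2658
  (84 − 88.1826)²/88.1826 = 0.1984
χ² = 0.0435 + 0.0324 + 6.0338 + 4.5035 + 11.4658 + 8.5578 + 0.2658 + 0.1984 = 31.101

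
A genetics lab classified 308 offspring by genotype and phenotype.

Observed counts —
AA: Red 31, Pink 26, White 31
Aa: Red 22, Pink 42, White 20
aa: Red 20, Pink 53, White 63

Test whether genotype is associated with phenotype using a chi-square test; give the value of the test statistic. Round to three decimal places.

Row totals: 88, 84, 136. Column totals: 73, 121, 114. Grand total N = 308.
Expected counts (row total × column total / N):
  AA, Red: 88×73/308 = 20.85714
  AA, Pink: 88×121/308 = 34.57143
  AA, White: 88×114/308 = 32.57143
  Aa, Red: 84×73/308 = 19.90909
  Aa, Pink: 84×121/308 = 33.00000
  Aa, White: 84×114/308 = 31.09091
  aa, Red: 136×73/308 = 32.23377
  aa, Pink: 136×121/308 = 53.42857
  aa, White: 136×114/308 = 50.33766
Contributions (O − E)²/E:
  (31 − 20.85714)²/20.85714 = 4.9325
  (26 − 34.57143)²/34.57143 = 2.1251
  (31 − 32.57143)²/32.57143 = 0.0758
  (22 − 19.90909)²/19.90909 = 0.2196
  (42 − 33.00000)²/33.00000 = 2.4545
  (20 − 31.09091)²/31.09091 = 3.9564
  (20 − 32.23377)²/32.23377 = 4.6431
  (53 − 53.42857)²/53.42857 = 0.0034
  (63 − 50.33766)²/50.33766 = 3.1852
χ² = 4.9325 + 2.1251 + 0.0758 + 0.2196 + 2.4545 + 3.9564 + 4.6431 + 0.0034 + 3.1852 = 21.596

21.596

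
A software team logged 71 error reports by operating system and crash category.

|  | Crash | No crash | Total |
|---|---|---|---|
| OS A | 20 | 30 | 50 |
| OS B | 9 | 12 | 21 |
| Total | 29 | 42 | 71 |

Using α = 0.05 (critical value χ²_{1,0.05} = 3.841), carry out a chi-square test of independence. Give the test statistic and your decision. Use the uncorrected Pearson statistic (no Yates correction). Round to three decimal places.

0.050; fail to reject H₀

Grand total N = 71.
Expected counts (row total × column total / N):
  OS A, Crash: 50×29/71 = 20.4225
  OS A, No crash: 50×42/71 = 29.5775
  OS B, Crash: 21×29/71 = 8.5775
  OS B, No crash: 21×42/71 = 12.4225
Contributions (O − E)²/E:
  (20 − 20.4225)²/20.4225 = 0.0087
  (30 − 29.5775)²/29.5775 = 0.0060
  (9 − 8.5775)²/8.5775 = 0.0208
  (12 − 12.4225)²/12.4225 = 0.0144
χ² = 0.0087 + 0.0060 + 0.0208 + 0.0144 = 0.050
df = (2−1)(2−1) = 1. Since 0.050 < 3.841, fail to reject the null hypothesis of independence at α = 0.05.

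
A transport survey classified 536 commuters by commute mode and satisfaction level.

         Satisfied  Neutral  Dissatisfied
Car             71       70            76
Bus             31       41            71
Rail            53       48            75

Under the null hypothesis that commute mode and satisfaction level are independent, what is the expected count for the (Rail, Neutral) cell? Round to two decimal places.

Row total (Rail) = 176; column total (Neutral) = 159; grand total N = 536.
Expected count = (row total × column total) / N = 176 × 159 / 536 = 52.21.

52.21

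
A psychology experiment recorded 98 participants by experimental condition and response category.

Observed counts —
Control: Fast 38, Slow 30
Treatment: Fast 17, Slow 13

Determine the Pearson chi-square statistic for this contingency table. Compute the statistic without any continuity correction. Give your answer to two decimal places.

0.01

Row totals: 68, 30. Column totals: 55, 43. Grand total N = 98.
Expected counts (row total × column total / N):
  Control, Fast: 68×55/98 = 38.163
  Control, Slow: 68×43/98 = 29.837
  Treatment, Fast: 30×55/98 = 16.837
  Treatment, Slow: 30×43/98 = 13.163
Contributions (O − E)²/E:
  (38 − 38.163)²/38.163 = 0.0007
  (30 − 29.837)²/29.837 = 0.0009
  (17 − 16.837)²/16.837 = 0.0016
  (13 − 13.163)²/13.163 = 0.0020
χ² = 0.0007 + 0.0009 + 0.0016 + 0.0020 = 0.01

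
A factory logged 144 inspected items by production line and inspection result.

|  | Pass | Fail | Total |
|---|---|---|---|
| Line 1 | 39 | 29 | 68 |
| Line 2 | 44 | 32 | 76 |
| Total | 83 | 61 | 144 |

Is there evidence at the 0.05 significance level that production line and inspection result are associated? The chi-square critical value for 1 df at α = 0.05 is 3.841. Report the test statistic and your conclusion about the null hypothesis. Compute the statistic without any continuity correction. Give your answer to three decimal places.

0.004; fail to reject H₀

Grand total N = 144.
Expected counts (row total × column total / N):
  Line 1, Pass: 68×83/144 = 39.1944
  Line 1, Fail: 68×61/144 = 28.8056
  Line 2, Pass: 76×83/144 = 43.8056
  Line 2, Fail: 76×61/144 = 32.1944
Contributions (O − E)²/E:
  (39 − 39.1944)²/39.1944 = 0.0010
  (29 − 28.8056)²/28.8056 = 0.0013
  (44 − 43.8056)²/43.8056 = 0.0009
  (32 − 32.1944)²/32.1944 = 0.0012
χ² = 0.0010 + 0.0013 + 0.0009 + 0.0012 = 0.004
df = (2−1)(2−1) = 1. Since 0.004 < 3.841, fail to reject the null hypothesis of independence at α = 0.05.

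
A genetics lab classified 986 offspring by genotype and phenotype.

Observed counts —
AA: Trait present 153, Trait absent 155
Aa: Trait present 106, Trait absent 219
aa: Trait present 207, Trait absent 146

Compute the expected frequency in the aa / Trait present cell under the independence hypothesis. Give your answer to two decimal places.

166.83

Row total (aa) = 353; column total (Trait present) = 466; grand total N = 986.
Expected count = (row total × column total) / N = 353 × 466 / 986 = 166.83.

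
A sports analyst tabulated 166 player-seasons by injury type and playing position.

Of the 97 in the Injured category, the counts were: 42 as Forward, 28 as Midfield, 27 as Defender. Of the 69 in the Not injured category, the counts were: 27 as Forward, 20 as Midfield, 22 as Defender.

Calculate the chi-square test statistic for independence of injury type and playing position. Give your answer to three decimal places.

Row totals: 97, 69. Column totals: 69, 48, 49. Grand total N = 166.
Expected counts (row total × column total / N):
  Injured, Forward: 97×69/166 = 40.3193
  Injured, Midfield: 97×48/166 = 28.0482
  Injured, Defender: 97×49/166 = 28.6325
  Not injured, Forward: 69×69/166 = 28.6807
  Not injured, Midfield: 69×48/166 = 19.9518
  Not injured, Defender: 69×49/166 = 20.3675
Contributions (O − E)²/E:
  (42 − 40.3193)²/40.3193 = 0.0701
  (28 − 28.0482)²/28.0482 = 0.0001
  (27 − 28.6325)²/28.6325 = 0.0931
  (27 − 28.6807)²/28.6807 = 0.0985
  (20 − 19.9518)²/19.9518 = 0.0001
  (22 − 20.3675)²/20.3675 = 0.1308
χ² = 0.0701 + 0.0001 + 0.0931 + 0.0985 + 0.0001 + 0.1308 = 0.393

0.393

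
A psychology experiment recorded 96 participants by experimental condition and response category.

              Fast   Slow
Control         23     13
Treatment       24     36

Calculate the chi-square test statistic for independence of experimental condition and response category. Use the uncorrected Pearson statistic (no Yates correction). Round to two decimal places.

5.14

Row totals: 36, 60. Column totals: 47, 49. Grand total N = 96.
Expected counts (row total × column total / N):
  Control, Fast: 36×47/96 = 17.625
  Control, Slow: 36×49/96 = 18.375
  Treatment, Fast: 60×47/96 = 29.375
  Treatment, Slow: 60×49/96 = 30.625
Contributions (O − E)²/E:
  (23 − 17.625)²/17.625 = 1.6392
  (13 − 18.375)²/18.375 = 1.5723
  (24 − 29.375)²/29.375 = 0.9835
  (36 − 30.625)²/30.625 = 0.9434
χ² = 1.6392 + 1.5723 + 0.9835 + 0.9434 = 5.14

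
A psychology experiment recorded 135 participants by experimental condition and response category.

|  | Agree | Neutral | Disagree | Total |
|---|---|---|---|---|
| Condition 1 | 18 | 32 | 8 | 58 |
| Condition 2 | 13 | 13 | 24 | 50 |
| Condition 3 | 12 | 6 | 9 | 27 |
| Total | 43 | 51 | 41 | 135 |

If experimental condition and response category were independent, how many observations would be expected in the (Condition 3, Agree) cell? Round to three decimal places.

8.600

Row total (Condition 3) = 27; column total (Agree) = 43; grand total N = 135.
Expected count = (row total × column total) / N = 27 × 43 / 135 = 8.600.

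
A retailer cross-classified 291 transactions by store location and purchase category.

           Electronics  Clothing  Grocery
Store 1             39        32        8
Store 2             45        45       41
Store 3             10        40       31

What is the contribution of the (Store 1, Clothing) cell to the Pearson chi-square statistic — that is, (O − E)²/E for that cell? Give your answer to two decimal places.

Row total (Store 1) = 79; column total (Clothing) = 117; N = 291.
Expected count E = 79 × 117 / 291 = 31.7629.
Contribution = (O − E)²/E = (32 − 31.7629)² / 31.7629 = 0.00.

0.00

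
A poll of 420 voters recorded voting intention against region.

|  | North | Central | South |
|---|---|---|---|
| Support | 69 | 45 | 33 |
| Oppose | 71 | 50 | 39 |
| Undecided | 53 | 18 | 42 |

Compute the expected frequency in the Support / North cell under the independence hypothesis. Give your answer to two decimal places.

Row total (Support) = 147; column total (North) = 193; grand total N = 420.
Expected count = (row total × column total) / N = 147 × 193 / 420 = 67.55.

67.55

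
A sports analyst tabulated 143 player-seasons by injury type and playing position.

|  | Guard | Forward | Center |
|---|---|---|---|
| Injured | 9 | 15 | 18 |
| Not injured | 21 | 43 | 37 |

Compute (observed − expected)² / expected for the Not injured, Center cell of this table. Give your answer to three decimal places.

0.088

Row total (Not injured) = 101; column total (Center) = 55; N = 143.
Expected count E = 101 × 55 / 143 = 38.8462.
Contribution = (O − E)²/E = (37 − 38.8462)² / 38.8462 = 0.088.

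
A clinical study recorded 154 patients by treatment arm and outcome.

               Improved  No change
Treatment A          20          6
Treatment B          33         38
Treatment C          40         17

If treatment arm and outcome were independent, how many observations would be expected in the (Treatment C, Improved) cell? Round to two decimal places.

Row total (Treatment C) = 57; column total (Improved) = 93; grand total N = 154.
Expected count = (row total × column total) / N = 57 × 93 / 154 = 34.42.

34.42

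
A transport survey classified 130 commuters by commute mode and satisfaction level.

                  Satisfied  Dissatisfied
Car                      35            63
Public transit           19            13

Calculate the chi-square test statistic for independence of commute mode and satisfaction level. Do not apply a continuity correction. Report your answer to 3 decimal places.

5.561

Row totals: 98, 32. Column totals: 54, 76. Grand total N = 130.
Expected counts (row total × column total / N):
  Car, Satisfied: 98×54/130 = 40.7077
  Car, Dissatisfied: 98×76/130 = 57.2923
  Public transit, Satisfied: 32×54/130 = 13.2923
  Public transit, Dissatisfied: 32×76/130 = 18.7077
Contributions (O − E)²/E:
  (35 − 40.7077)²/40.7077 = 0.8003
  (63 − 57.2923)²/57.2923 = 0.5686
  (19 − 13.2923)²/13.2923 = 2.4509
  (13 − 18.7077)²/18.7077 = 1.7414
χ² = 0.8003 + 0.5686 + 2.4509 + 1.7414 = 5.561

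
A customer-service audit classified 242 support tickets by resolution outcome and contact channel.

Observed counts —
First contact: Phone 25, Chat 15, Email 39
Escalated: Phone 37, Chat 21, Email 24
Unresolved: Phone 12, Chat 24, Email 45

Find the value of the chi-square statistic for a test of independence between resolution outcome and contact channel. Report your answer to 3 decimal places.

Row totals: 79, 82, 81. Column totals: 74, 60, 108. Grand total N = 242.
Expected counts (row total × column total / N):
  First contact, Phone: 79×74/242 = 24.1570
  First contact, Chat: 79×60/242 = 19.5868
  First contact, Email: 79×108/242 = 35.2562
  Escalated, Phone: 82×74/242 = 25.0744
  Escalated, Chat: 82×60/242 = 20.3306
  Escalated, Email: 82×108/242 = 36.5950
  Unresolved, Phone: 81×74/242 = 24.7686
  Unresolved, Chat: 81×60/242 = 20.0826
  Unresolved, Email: 81×108/242 = 36.1488
Contributions (O − E)²/E:
  (25 − 24.1570)²/24.1570 = 0.0294
  (15 − 19.5868)²/19.5868 = 1.0741
  (39 − 35.2562)²/35.2562 = 0.3975
  (37 − 25.0744)²/25.0744 = 5.6719
  (21 − 20.3306)²/20.3306 = 0.0220
  (24 − 36.5950)²/36.5950 = 4.3349
  (12 − 24.7686)²/24.7686 = 6.5824
  (24 − 20.0826)²/20.0826 = 0.7641
  (45 − 36.1488)²/36.1488 = 2.1673
χ² = 0.0294 + 1.0741 + 0.3975 + 5.6719 + 0.0220 + 4.3349 + 6.5824 + 0.7641 + 2.1673 = 21.044

21.044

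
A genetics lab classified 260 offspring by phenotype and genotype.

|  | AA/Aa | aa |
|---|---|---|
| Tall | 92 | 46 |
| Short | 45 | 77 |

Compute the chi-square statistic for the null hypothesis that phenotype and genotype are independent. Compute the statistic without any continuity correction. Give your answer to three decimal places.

23.040

Row totals: 138, 122. Column totals: 137, 123. Grand total N = 260.
Expected counts (row total × column total / N):
  Tall, AA/Aa: 138×137/260 = 72.7154
  Tall, aa: 138×123/260 = 65.2846
  Short, AA/Aa: 122×137/260 = 64.2846
  Short, aa: 122×123/260 = 57.7154
Contributions (O − E)²/E:
  (92 − 72.7154)²/72.7154 = 5.1144
  (46 − 65.2846)²/65.2846 = 5.6965
  (45 − 64.2846)²/64.2846 = 5.7851
  (77 − 57.7154)²/57.7154 = 6.4436
χ² = 5.1144 + 5.6965 + 5.7851 + 6.4436 = 23.040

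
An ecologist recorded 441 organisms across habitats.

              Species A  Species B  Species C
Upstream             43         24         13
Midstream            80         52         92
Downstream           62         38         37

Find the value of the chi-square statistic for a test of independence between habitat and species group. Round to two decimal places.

Row totals: 80, 224, 137. Column totals: 185, 114, 142. Grand total N = 441.
Expected counts (row total × column total / N):
  Upstream, Species A: 80×185/441 = 33.560
  Upstream, Species B: 80×114/441 = 20.680
  Upstream, Species C: 80×142/441 = 25.760
  Midstream, Species A: 224×185/441 = 93.968
  Midstream, Species B: 224×114/441 = 57.905
  Midstream, Species C: 224×142/441 = 72.127
  Downstream, Species A: 137×185/441 = 57.472
  Downstream, Species B: 137×114/441 = 35.415
  Downstream, Species C: 137×142/441 = 44.113
Contributions (O − E)²/E:
  (43 − 33.560)²/33.560 = 2.6554
  (24 − 20.680)²/20.680 = 0.5330
  (13 − 25.760)²/25.760 = 6.3206
  (80 − 93.968)²/93.968 = 2.0763
  (52 − 57.905)²/57.905 = 0.6022
  (92 − 72.127)²/72.127 = 5.4756
  (62 − 57.472)²/57.472 = 0.3567
  (38 − 35.415)²/35.415 = 0.1887
  (37 − 44.113)²/44.113 = 1.1469
χ² = 2.6554 + 0.5330 + 6.3206 + 2.0763 + 0.6022 + 5.4756 + 0.3567 + 0.1887 + 1.1469 = 19.36

19.36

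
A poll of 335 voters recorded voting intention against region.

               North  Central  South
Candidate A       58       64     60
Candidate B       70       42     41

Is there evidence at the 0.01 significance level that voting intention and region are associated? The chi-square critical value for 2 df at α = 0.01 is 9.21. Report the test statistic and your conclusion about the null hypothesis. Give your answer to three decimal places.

Row totals: 182, 153. Column totals: 128, 106, 101. Grand total N = 335.
Expected counts (row total × column total / N):
  Candidate A, North: 182×128/335 = 69.5403
  Candidate A, Central: 182×106/335 = 57.5881
  Candidate A, South: 182×101/335 = 54.8716
  Candidate B, North: 153×128/335 = 58.4597
  Candidate B, Central: 153×106/335 = 48.4119
  Candidate B, South: 153×101/335 = 46.1284
Contributions (O − E)²/E:
  (58 − 69.5403)²/69.5403 = 1.9151
  (64 − 57.5881)²/57.5881 = 0.7139
  (60 − 54.8716)²/54.8716 = 0.4793
  (70 − 58.4597)²/58.4597 = 2.2781
  (42 − 48.4119)²/48.4119 = 0.8492
  (41 − 46.1284)²/46.1284 = 0.5702
χ² = 1.9151 + 0.7139 + 0.4793 + 2.2781 + 0.8492 + 0.5702 = 6.806
df = (2−1)(3−1) = 2. Since 6.806 < 9.21, fail to reject the null hypothesis of independence at α = 0.01.

6.806; fail to reject H₀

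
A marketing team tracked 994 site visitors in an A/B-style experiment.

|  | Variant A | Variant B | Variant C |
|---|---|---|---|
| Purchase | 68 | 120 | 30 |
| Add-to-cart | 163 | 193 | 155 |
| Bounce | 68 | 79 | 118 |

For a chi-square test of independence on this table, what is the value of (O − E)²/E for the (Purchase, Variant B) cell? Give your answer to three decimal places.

Row total (Purchase) = 218; column total (Variant B) = 392; N = 994.
Expected count E = 218 × 392 / 994 = 85.97183.
Contribution = (O − E)²/E = (120 − 85.97183)² / 85.97183 = 13.469.

13.469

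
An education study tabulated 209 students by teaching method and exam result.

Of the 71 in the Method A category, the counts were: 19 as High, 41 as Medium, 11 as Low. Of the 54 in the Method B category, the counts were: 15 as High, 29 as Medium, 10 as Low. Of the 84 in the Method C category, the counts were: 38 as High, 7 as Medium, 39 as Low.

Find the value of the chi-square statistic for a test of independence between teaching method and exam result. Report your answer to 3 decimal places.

51.334

Row totals: 71, 54, 84. Column totals: 72, 77, 60. Grand total N = 209.
Expected counts (row total × column total / N):
  Method A, High: 71×72/209 = 24.4593
  Method A, Medium: 71×77/209 = 26.1579
  Method A, Low: 71×60/209 = 20.3828
  Method B, High: 54×72/209 = 18.6029
  Method B, Medium: 54×77/209 = 19.8947
  Method B, Low: 54×60/209 = 15.5024
  Method C, High: 84×72/209 = 28.9378
  Method C, Medium: 84×77/209 = 30.9474
  Method C, Low: 84×60/209 = 24.1148
Contributions (O − E)²/E:
  (19 − 24.4593)²/24.4593 = 1.2185
  (41 − 26.1579)²/26.1579 = 8.4215
  (11 − 20.3828)²/20.3828 = 4.3192
  (15 − 18.6029)²/18.6029 = 0.6978
  (29 − 19.8947)²/19.8947 = 4.1673
  (10 − 15.5024)²/15.5024 = 1.9530
  (38 − 28.9378)²/28.9378 = 2.8379
  (7 − 30.9474)²/30.9474 = 18.5307
  (39 − 24.1148)²/24.1148 = 9.1881
χ² = 1.2185 + 8.4215 + 4.3192 + 0.6978 + 4.1673 + 1.9530 + 2.8379 + 18.5307 + 9.1881 = 51.334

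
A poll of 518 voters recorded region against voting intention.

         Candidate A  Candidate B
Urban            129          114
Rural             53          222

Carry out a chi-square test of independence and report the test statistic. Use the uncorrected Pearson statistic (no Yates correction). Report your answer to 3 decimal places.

Row totals: 243, 275. Column totals: 182, 336. Grand total N = 518.
Expected counts (row total × column total / N):
  Urban, Candidate A: 243×182/518 = 85.3784
  Urban, Candidate B: 243×336/518 = 157.6216
  Rural, Candidate A: 275×182/518 = 96.6216
  Rural, Candidate B: 275×336/518 = 178.3784
Contributions (O − E)²/E:
  (129 − 85.3784)²/85.3784 = 22.2872
  (114 − 157.6216)²/157.6216 = 12.0722
  (53 − 96.6216)²/96.6216 = 19.6938
  (222 − 178.3784)²/178.3784 = 10.6675
χ² = 22.2872 + 12.0722 + 19.6938 + 10.6675 = 64.721

64.721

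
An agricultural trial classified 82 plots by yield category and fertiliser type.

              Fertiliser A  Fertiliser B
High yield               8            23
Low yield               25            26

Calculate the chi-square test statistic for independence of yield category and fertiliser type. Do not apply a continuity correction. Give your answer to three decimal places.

Row totals: 31, 51. Column totals: 33, 49. Grand total N = 82.
Expected counts (row total × column total / N):
  High yield, Fertiliser A: 31×33/82 = 12.4756
  High yield, Fertiliser B: 31×49/82 = 18.5244
  Low yield, Fertiliser A: 51×33/82 = 20.5244
  Low yield, Fertiliser B: 51×49/82 = 30.4756
Contributions (O − E)²/E:
  (8 − 12.4756)²/12.4756 = 1.6056
  (23 − 18.5244)²/18.5244 = 1.0813
  (25 − 20.5244)²/20.5244 = 0.9760
  (26 − 30.4756)²/30.4756 = 0.6573
χ² = 1.6056 + 1.0813 + 0.9760 + 0.6573 = 4.320

4.320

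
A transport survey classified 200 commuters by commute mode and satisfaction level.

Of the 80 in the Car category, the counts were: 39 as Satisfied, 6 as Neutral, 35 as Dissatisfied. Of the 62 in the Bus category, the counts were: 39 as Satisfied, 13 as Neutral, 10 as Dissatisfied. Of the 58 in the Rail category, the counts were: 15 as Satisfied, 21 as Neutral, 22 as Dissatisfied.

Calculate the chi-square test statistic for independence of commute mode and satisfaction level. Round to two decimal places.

31.32

Row totals: 80, 62, 58. Column totals: 93, 40, 67. Grand total N = 200.
Expected counts (row total × column total / N):
  Car, Satisfied: 80×93/200 = 37.200
  Car, Neutral: 80×40/200 = 16.000
  Car, Dissatisfied: 80×67/200 = 26.800
  Bus, Satisfied: 62×93/200 = 28.830
  Bus, Neutral: 62×40/200 = 12.400
  Bus, Dissatisfied: 62×67/200 = 20.770
  Rail, Satisfied: 58×93/200 = 26.970
  Rail, Neutral: 58×40/200 = 11.600
  Rail, Dissatisfied: 58×67/200 = 19.430
Contributions (O − E)²/E:
  (39 − 37.200)²/37.200 = 0.0871
  (6 − 16.000)²/16.000 = 6.2500
  (35 − 26.800)²/26.800 = 2.5090
  (39 − 28.830)²/28.830 = 3.5875
  (13 − 12.400)²/12.400 = 0.0290
  (10 − 20.770)²/20.770 = 5.5846
  (15 − 26.970)²/26.970 = 5.3126
  (21 − 11.600)²/11.600 = 7.6172
  (22 − 19.430)²/19.430 = 0.3399
χ² = 0.0871 + 6.2500 + 2.5090 + 3.5875 + 0.0290 + 5.5846 + 5.3126 + 7.6172 + 0.3399 = 31.32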